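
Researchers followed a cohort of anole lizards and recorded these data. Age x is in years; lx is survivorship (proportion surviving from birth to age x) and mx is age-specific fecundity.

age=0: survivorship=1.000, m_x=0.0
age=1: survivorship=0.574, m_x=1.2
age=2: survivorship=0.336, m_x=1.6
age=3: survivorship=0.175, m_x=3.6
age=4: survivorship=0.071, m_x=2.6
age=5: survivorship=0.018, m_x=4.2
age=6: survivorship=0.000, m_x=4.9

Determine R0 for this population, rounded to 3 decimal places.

2.117

lx·mx by age: 0, 0.6888, 0.5376, 0.63, 0.1846, 0.0756, 0
R0 = Σ lx·mx = 2.1166 → 2.117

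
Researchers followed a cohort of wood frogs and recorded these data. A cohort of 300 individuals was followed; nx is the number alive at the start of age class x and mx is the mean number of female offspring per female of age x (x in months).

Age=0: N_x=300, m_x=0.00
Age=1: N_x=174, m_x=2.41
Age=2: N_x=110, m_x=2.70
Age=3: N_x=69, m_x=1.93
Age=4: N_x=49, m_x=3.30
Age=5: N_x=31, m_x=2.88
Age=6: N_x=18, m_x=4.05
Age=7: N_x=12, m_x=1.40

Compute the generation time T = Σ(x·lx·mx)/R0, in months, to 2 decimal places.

2.57

lx = nx/n0 = nx/300: 1, 0.58, 0.36667…, 0.23, 0.16333…, 0.10333…, 0.06, 0.04
lx·mx: 0, 1.3978, 0.99…, 0.4439, 0.539…, 0.2976…, 0.243, 0.056 → R0 = 3.9673…
x·lx·mx: 0, 1.3978, 1.98…, 1.3317, 2.156…, 1.488…, 1.458, 0.392 → Σ = 10.2035…
T = 10.2035… / 3.9673… = 2.5719… → 2.57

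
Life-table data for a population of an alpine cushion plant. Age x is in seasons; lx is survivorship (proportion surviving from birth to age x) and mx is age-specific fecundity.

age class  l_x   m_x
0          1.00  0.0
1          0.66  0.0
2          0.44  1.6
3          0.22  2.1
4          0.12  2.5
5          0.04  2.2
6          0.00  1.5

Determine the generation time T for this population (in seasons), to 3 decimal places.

lx·mx: 0, 0, 0.704, 0.462, 0.3, 0.088, 0 → R0 = 1.554
x·lx·mx: 0, 0, 1.408, 1.386, 1.2, 0.44, 0 → Σ = 4.434
T = 4.434 / 1.554 = 2.853282… → 2.853

2.853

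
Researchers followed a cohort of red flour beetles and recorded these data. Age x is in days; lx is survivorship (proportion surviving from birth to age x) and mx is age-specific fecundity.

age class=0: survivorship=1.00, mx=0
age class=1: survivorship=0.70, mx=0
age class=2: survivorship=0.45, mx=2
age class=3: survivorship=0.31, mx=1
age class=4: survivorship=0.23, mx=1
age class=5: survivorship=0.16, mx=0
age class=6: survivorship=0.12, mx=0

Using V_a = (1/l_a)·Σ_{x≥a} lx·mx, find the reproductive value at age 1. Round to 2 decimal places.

2.06

lx·mx for x ≥ 1: 0, 0.9, 0.31, 0.23, 0, 0 → sum = 1.44
V_1 = 1.44 / l_1 = 1.44 / 0.7 = 2.057143… → 2.06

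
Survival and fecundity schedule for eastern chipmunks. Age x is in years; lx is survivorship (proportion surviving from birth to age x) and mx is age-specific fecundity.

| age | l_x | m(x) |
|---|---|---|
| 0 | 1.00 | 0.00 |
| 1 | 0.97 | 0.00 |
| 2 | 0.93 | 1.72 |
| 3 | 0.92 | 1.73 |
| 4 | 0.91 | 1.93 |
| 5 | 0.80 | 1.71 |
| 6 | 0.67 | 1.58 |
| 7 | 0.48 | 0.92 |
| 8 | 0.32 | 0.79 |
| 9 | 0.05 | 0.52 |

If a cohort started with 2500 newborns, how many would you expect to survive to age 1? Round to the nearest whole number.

2425

Expected survivors = N0 · l_1 = 2500 × 0.97 = 2425 → 2425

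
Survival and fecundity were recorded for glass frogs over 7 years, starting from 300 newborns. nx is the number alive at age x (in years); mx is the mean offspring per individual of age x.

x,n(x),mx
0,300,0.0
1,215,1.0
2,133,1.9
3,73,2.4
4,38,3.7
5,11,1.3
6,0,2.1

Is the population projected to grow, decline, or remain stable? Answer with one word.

growing

lx = nx/n0 = nx/300: 1, 0.71667…, 0.44333…, 0.24333…, 0.12667…, 0.03667…, 0
R0 = Σ lx·mx = 0 + 0.716667… + 0.842333… + 0.584… + 0.468667… + 0.047667… + 0 = 2.659333…
R0 > 1, so the population is growing.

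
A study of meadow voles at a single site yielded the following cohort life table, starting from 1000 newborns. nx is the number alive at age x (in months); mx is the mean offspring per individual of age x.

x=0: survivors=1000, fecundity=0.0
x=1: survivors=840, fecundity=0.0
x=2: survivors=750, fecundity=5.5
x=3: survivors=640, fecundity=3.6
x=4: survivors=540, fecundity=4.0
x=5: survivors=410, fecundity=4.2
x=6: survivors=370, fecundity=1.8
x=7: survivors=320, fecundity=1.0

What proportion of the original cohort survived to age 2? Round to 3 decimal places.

0.750

l_2 = n_2/n_0 = 750/1000 = 0.75 → 0.750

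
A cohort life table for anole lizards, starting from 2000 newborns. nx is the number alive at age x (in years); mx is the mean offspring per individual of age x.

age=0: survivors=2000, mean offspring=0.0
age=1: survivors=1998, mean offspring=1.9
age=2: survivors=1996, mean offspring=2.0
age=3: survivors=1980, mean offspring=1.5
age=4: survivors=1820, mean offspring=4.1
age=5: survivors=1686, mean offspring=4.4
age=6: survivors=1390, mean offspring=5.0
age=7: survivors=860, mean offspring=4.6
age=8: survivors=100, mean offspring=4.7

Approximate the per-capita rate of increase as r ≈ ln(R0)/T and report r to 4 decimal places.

0.6718

lx = nx/n0 = nx/2000: 1, 0.999, 0.998, 0.99, 0.91, 0.843, 0.695, 0.43, 0.05
R0 = Σ lx·mx = 0 + 1.8981 + 1.996 + 1.485 + 3.731 + 3.7092 + 3.475 + 1.978 + 0.235 = 18.5073
Σ x·lx·mx = 80.3911; T = 80.3911/18.5073 = 4.34375…
r ≈ ln(R0)/T = ln(18.5073)/4.34375… = 0.671808… → 0.6718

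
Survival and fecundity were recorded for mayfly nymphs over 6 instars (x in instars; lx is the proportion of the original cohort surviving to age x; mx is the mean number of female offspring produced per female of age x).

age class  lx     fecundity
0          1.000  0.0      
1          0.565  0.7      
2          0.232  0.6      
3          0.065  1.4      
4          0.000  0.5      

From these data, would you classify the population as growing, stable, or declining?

R0 = Σ lx·mx = 0 + 0.3955 + 0.1392 + 0.091 + 0 = 0.6257
R0 < 1, so the population is declining.

declining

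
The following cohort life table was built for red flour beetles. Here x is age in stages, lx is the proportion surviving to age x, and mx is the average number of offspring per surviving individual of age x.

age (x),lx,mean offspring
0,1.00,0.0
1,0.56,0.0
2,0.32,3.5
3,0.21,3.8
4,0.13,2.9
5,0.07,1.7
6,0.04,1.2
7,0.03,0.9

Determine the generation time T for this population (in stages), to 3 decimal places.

lx·mx: 0, 0, 1.12, 0.798, 0.377, 0.119, 0.048, 0.027 → R0 = 2.489
x·lx·mx: 0, 0, 2.24, 2.394, 1.508, 0.595, 0.288, 0.189 → Σ = 7.214
T = 7.214 / 2.489 = 2.898353… → 2.898

2.898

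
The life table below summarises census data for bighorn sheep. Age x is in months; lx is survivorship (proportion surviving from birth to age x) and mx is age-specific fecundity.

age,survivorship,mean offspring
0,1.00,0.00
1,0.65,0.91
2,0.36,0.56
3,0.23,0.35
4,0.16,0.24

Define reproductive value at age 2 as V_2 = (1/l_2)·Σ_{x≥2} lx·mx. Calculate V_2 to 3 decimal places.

0.890

lx·mx for x ≥ 2: 0.2016, 0.0805, 0.0384 → sum = 0.3205
V_2 = 0.3205 / l_2 = 0.3205 / 0.36 = 0.890278… → 0.890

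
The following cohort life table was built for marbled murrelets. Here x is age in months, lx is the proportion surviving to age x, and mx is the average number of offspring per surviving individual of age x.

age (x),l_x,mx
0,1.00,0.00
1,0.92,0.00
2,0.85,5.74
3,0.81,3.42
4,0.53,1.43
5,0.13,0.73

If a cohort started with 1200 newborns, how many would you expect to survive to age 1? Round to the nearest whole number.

Expected survivors = N0 · l_1 = 1200 × 0.92 = 1104 → 1104

1104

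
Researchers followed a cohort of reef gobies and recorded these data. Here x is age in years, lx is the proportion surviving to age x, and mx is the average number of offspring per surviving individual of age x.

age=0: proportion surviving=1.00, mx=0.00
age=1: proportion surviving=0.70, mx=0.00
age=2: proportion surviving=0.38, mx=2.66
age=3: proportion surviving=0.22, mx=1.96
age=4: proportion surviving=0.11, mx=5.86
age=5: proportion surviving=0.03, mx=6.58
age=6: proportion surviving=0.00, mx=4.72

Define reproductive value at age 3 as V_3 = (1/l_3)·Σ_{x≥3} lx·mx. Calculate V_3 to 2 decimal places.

lx·mx for x ≥ 3: 0.4312, 0.6446, 0.1974, 0 → sum = 1.2732
V_3 = 1.2732 / l_3 = 1.2732 / 0.22 = 5.787273… → 5.79

5.79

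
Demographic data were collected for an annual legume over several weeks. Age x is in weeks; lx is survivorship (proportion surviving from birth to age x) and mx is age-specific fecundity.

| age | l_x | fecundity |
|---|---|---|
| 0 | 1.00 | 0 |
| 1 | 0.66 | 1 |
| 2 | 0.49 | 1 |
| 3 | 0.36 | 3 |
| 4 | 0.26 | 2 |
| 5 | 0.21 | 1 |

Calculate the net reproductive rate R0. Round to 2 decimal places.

lx·mx by age: 0, 0.66, 0.49, 1.08, 0.52, 0.21
R0 = Σ lx·mx = 2.96 → 2.96

2.96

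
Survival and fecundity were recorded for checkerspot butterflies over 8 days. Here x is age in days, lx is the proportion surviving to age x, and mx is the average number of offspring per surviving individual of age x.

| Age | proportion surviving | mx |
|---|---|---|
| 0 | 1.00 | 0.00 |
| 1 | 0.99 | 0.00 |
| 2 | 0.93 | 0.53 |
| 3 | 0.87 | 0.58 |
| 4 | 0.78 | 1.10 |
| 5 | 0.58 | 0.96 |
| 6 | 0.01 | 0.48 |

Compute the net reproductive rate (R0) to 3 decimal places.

2.417

lx·mx by age: 0, 0, 0.4929, 0.5046, 0.858, 0.5568, 0.0048
R0 = Σ lx·mx = 2.4171 → 2.417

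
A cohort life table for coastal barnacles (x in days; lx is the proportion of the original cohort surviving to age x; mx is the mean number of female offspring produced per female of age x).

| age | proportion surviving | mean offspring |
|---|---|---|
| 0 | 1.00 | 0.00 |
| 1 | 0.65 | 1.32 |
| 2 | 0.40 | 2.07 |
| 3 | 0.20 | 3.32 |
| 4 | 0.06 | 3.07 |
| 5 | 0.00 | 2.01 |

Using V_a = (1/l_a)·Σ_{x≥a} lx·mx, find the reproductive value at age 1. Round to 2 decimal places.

3.90

lx·mx for x ≥ 1: 0.858, 0.828, 0.664, 0.1842, 0 → sum = 2.5342
V_1 = 2.5342 / l_1 = 2.5342 / 0.65 = 3.898769… → 3.90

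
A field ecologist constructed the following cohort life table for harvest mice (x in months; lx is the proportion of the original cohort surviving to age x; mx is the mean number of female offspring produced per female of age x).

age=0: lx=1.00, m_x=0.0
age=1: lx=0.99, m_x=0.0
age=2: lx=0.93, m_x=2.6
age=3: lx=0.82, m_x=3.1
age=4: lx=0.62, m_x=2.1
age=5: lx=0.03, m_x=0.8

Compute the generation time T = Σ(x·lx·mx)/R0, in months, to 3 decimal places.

2.830

lx·mx: 0, 0, 2.418, 2.542, 1.302, 0.024 → R0 = 6.286
x·lx·mx: 0, 0, 4.836, 7.626, 5.208, 0.12 → Σ = 17.79
T = 17.79 / 6.286 = 2.830099… → 2.830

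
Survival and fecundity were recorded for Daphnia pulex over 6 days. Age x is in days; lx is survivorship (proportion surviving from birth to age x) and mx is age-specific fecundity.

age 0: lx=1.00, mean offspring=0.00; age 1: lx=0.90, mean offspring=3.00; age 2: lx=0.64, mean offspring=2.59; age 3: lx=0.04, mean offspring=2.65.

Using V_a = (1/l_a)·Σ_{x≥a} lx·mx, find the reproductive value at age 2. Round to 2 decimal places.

lx·mx for x ≥ 2: 1.6576, 0.106 → sum = 1.7636
V_2 = 1.7636 / l_2 = 1.7636 / 0.64 = 2.755625 → 2.76

2.76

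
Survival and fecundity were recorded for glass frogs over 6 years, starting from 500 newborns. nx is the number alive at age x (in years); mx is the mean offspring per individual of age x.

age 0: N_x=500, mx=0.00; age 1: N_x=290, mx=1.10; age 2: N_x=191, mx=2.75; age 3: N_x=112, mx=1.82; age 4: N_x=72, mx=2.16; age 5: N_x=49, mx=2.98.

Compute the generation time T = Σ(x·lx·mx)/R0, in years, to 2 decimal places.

2.47

lx = nx/n0 = nx/500: 1, 0.58, 0.382, 0.224, 0.144, 0.098
lx·mx: 0, 0.638, 1.0505, 0.40768, 0.31104, 0.29204 → R0 = 2.69926
x·lx·mx: 0, 0.638, 2.101, 1.22304, 1.24416, 1.4602 → Σ = 6.6664
T = 6.6664 / 2.69926 = 2.469714… → 2.47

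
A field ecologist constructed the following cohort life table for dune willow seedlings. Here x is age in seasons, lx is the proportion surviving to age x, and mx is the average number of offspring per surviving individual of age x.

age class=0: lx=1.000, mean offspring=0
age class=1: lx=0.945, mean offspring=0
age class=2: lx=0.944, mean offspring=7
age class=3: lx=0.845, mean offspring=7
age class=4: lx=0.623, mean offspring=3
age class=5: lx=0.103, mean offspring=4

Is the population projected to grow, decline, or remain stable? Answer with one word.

R0 = Σ lx·mx = 0 + 0 + 6.608 + 5.915 + 1.869 + 0.412 = 14.804
R0 > 1, so the population is growing.

growing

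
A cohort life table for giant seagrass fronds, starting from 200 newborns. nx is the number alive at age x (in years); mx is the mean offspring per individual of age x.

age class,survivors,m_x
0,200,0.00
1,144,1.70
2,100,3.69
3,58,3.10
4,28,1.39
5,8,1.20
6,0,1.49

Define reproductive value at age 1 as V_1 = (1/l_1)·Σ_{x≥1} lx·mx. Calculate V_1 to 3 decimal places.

5.848

lx = nx/n0 = nx/200: 1, 0.72, 0.5, 0.29, 0.14, 0.04, 0
lx·mx for x ≥ 1: 1.224, 1.845, 0.899, 0.1946, 0.048, 0 → sum = 4.2106
V_1 = 4.2106 / l_1 = 4.2106 / 0.72 = 5.848056… → 5.848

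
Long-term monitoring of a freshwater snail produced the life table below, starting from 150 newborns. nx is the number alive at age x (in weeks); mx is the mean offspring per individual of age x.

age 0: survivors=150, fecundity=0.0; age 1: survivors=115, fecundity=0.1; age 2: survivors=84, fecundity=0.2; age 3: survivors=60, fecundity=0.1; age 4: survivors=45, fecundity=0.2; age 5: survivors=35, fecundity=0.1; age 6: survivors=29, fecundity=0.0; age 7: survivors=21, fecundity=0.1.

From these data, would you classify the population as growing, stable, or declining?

declining

lx = nx/n0 = nx/150: 1, 0.76667…, 0.56, 0.4, 0.3, 0.23333…, 0.19333…, 0.14
R0 = Σ lx·mx = 0 + 0.076667… + 0.112 + 0.04 + 0.06 + 0.023333… + 0 + 0.014 = 0.326…
R0 < 1, so the population is declining.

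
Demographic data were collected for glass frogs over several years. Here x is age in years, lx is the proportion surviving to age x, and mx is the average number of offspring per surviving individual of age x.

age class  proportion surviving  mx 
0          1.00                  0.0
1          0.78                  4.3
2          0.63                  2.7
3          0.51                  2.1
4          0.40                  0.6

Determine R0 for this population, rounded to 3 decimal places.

lx·mx by age: 0, 3.354, 1.701, 1.071, 0.24
R0 = Σ lx·mx = 6.366 → 6.366

6.366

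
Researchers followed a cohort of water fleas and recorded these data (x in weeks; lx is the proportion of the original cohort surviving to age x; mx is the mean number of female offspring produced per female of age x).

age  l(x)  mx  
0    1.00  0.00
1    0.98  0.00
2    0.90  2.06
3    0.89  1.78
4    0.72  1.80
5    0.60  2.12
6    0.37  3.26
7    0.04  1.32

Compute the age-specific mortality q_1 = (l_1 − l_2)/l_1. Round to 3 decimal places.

q_1 = (l_1 − l_2) / l_1 = (0.98 − 0.9) / 0.98
     = 0.08 / 0.98 = 0.081633… → 0.082

0.082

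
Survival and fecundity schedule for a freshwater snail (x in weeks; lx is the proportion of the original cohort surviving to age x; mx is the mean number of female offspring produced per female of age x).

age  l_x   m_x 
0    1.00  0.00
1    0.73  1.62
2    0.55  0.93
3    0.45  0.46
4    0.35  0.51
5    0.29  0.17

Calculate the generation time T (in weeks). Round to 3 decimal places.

1.779

lx·mx: 0, 1.1826, 0.5115, 0.207, 0.1785, 0.0493 → R0 = 2.1289
x·lx·mx: 0, 1.1826, 1.023, 0.621, 0.714, 0.2465 → Σ = 3.7871
T = 3.7871 / 2.1289 = 1.7789… → 1.779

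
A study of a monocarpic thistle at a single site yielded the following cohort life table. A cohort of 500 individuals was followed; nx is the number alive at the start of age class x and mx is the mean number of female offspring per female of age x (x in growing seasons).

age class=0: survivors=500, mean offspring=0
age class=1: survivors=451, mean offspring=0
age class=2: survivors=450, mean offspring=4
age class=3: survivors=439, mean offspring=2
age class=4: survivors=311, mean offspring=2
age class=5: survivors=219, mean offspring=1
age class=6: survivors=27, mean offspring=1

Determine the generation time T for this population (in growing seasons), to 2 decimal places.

2.81

lx = nx/n0 = nx/500: 1, 0.902, 0.9, 0.878, 0.622, 0.438, 0.054
lx·mx: 0, 0, 3.6, 1.756, 1.244, 0.438, 0.054 → R0 = 7.092
x·lx·mx: 0, 0, 7.2, 5.268, 4.976, 2.19, 0.324 → Σ = 19.958
T = 19.958 / 7.092 = 2.814157… → 2.81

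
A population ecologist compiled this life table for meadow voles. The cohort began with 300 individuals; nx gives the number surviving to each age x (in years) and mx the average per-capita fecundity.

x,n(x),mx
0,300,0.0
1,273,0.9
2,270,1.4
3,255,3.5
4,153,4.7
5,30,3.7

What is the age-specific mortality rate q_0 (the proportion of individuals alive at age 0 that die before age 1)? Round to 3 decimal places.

0.090

lx = nx/n0 = nx/300: 1, 0.91, 0.9, 0.85, 0.51, 0.1
q_0 = (l_0 − l_1) / l_0 = (1 − 0.91) / 1
     = 0.09 / 1 = 0.09 → 0.090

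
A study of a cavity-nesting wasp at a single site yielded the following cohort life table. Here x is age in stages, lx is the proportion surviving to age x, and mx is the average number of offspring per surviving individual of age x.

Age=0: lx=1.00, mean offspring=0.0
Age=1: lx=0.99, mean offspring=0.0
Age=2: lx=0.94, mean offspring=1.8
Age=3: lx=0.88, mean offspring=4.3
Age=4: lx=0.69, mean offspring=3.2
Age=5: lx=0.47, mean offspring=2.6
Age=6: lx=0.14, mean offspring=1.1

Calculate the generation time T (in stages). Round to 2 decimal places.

lx·mx: 0, 0, 1.692, 3.784, 2.208, 1.222, 0.154 → R0 = 9.06
x·lx·mx: 0, 0, 3.384, 11.352, 8.832, 6.11, 0.924 → Σ = 30.602
T = 30.602 / 9.06 = 3.377704… → 3.38

3.38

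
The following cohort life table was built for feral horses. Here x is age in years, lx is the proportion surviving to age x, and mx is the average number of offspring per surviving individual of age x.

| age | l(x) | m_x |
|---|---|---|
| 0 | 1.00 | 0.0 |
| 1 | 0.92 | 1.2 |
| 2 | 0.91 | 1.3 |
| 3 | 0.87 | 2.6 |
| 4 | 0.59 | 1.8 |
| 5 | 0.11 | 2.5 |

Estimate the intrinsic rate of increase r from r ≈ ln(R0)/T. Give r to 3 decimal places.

0.657

R0 = Σ lx·mx = 0 + 1.104 + 1.183 + 2.262 + 1.062 + 0.275 = 5.886
Σ x·lx·mx = 15.879; T = 15.879/5.886 = 2.69776…
r ≈ ln(R0)/T = ln(5.886)/2.69776… = 0.65706… → 0.657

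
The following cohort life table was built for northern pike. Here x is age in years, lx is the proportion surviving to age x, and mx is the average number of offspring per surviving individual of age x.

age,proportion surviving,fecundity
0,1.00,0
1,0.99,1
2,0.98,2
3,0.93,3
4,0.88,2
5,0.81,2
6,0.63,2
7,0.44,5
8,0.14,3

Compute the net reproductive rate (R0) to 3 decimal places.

13.000

lx·mx by age: 0, 0.99, 1.96, 2.79, 1.76, 1.62, 1.26, 2.2, 0.42
R0 = Σ lx·mx = 13 → 13.000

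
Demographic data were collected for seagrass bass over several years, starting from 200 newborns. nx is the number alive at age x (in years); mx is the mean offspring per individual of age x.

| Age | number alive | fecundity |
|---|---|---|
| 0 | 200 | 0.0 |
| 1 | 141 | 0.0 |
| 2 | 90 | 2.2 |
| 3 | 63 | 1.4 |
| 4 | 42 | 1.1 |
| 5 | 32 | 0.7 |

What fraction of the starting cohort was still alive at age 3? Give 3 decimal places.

0.315

l_3 = n_3/n_0 = 63/200 = 0.315 → 0.315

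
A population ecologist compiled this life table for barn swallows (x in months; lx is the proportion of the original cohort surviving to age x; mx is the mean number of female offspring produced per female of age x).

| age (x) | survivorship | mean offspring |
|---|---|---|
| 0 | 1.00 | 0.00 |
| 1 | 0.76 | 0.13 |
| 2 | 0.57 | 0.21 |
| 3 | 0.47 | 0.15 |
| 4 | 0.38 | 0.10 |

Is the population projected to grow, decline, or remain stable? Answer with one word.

declining

R0 = Σ lx·mx = 0 + 0.0988 + 0.1197 + 0.0705 + 0.038 = 0.327
R0 < 1, so the population is declining.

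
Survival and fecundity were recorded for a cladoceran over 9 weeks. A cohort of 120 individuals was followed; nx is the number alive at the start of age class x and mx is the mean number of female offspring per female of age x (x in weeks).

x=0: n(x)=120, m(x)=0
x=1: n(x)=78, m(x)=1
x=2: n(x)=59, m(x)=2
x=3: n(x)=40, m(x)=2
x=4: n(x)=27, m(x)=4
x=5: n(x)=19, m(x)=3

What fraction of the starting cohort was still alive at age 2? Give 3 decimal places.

l_2 = n_2/n_0 = 59/120 = 0.491667… → 0.492

0.492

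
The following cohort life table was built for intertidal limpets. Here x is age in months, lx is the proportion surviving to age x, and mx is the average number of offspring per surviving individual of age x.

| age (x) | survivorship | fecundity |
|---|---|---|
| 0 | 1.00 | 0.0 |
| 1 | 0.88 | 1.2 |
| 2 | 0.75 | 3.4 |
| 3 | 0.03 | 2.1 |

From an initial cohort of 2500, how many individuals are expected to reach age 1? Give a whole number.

2200

Expected survivors = N0 · l_1 = 2500 × 0.88 = 2200 → 2200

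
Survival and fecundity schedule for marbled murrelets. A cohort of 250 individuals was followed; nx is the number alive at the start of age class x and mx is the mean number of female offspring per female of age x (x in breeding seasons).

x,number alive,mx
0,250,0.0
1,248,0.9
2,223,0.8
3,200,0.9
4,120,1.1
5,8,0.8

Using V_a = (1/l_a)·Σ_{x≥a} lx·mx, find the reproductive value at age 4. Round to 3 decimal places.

lx = nx/n0 = nx/250: 1, 0.992, 0.892, 0.8, 0.48, 0.032
lx·mx for x ≥ 4: 0.528, 0.0256 → sum = 0.5536
V_4 = 0.5536 / l_4 = 0.5536 / 0.48 = 1.153333… → 1.153

1.153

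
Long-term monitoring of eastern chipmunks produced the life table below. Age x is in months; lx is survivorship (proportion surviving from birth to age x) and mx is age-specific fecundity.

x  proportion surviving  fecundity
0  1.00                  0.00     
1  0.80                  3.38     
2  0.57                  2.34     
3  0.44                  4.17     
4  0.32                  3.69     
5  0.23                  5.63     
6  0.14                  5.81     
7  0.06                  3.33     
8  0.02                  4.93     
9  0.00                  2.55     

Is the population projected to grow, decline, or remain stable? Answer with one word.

growing

R0 = Σ lx·mx = 0 + 2.704 + 1.3338 + 1.8348 + 1.1808 + 1.2949 + 0.8134 + 0.1998 + 0.0986 + 0 = 9.4601
R0 > 1, so the population is growing.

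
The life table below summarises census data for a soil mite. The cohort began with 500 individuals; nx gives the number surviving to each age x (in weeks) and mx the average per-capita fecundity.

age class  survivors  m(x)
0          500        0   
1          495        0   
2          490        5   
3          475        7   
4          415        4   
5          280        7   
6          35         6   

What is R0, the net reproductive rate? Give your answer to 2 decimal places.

19.21

lx = nx/n0 = nx/500: 1, 0.99, 0.98, 0.95, 0.83, 0.56, 0.07
lx·mx by age: 0, 0, 4.9, 6.65, 3.32, 3.92, 0.42
R0 = Σ lx·mx = 19.21 → 19.21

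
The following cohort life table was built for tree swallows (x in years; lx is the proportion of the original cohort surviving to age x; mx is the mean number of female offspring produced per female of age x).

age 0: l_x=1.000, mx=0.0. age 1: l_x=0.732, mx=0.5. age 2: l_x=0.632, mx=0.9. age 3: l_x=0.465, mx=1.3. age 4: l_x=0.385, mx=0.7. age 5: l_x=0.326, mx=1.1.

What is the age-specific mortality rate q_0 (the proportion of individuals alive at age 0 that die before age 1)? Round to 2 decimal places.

0.27

q_0 = (l_0 − l_1) / l_0 = (1 − 0.732) / 1
     = 0.268 / 1 = 0.268 → 0.27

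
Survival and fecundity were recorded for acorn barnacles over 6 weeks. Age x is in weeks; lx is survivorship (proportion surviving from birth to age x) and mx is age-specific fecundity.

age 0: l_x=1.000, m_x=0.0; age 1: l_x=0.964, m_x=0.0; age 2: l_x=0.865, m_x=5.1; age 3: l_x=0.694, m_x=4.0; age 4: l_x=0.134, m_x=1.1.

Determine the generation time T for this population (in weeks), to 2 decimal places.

lx·mx: 0, 0, 4.4115, 2.776, 0.1474 → R0 = 7.3349
x·lx·mx: 0, 0, 8.823, 8.328, 0.5896 → Σ = 17.7406
T = 17.7406 / 7.3349 = 2.418656… → 2.42

2.42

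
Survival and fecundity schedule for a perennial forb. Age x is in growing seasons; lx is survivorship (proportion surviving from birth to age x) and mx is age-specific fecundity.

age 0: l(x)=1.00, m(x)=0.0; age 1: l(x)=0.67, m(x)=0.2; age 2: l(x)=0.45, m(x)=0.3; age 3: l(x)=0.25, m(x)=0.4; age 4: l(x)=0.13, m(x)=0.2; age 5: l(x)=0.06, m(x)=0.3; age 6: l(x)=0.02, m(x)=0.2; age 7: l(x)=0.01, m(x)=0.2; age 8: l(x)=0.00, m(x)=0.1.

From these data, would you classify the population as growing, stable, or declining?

declining

R0 = Σ lx·mx = 0 + 0.134 + 0.135 + 0.1 + 0.026 + 0.018 + 0.004 + 0.002 + 0 = 0.419
R0 < 1, so the population is declining.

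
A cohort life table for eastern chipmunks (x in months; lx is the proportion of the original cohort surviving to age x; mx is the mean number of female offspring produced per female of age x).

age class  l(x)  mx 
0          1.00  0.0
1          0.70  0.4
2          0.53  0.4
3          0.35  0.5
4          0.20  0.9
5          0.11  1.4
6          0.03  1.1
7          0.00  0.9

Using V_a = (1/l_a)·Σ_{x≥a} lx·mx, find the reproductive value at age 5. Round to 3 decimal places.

1.700

lx·mx for x ≥ 5: 0.154, 0.033, 0 → sum = 0.187
V_5 = 0.187 / l_5 = 0.187 / 0.11 = 1.7 → 1.700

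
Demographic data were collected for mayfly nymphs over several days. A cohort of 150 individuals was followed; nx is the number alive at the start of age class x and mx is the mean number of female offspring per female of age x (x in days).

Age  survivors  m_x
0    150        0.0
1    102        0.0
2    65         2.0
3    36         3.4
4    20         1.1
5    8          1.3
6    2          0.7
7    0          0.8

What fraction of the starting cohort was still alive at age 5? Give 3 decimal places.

l_5 = n_5/n_0 = 8/150 = 0.053333… → 0.053

0.053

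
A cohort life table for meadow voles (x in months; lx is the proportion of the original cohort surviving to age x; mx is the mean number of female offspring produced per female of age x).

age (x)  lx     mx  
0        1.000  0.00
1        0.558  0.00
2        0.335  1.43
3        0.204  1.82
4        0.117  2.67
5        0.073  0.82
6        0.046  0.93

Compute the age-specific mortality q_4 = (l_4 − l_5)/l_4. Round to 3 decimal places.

0.376

q_4 = (l_4 − l_5) / l_4 = (0.117 − 0.073) / 0.117
     = 0.044 / 0.117 = 0.376068… → 0.376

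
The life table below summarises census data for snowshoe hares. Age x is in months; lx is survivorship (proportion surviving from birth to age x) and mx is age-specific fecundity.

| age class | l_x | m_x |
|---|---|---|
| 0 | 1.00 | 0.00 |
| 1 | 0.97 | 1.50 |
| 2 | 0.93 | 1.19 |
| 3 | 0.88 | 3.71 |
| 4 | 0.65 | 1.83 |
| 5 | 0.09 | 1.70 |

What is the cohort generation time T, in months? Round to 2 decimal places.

2.65

lx·mx: 0, 1.455, 1.1067, 3.2648, 1.1895, 0.153 → R0 = 7.169
x·lx·mx: 0, 1.455, 2.2134, 9.7944, 4.758, 0.765 → Σ = 18.9858
T = 18.9858 / 7.169 = 2.648319… → 2.65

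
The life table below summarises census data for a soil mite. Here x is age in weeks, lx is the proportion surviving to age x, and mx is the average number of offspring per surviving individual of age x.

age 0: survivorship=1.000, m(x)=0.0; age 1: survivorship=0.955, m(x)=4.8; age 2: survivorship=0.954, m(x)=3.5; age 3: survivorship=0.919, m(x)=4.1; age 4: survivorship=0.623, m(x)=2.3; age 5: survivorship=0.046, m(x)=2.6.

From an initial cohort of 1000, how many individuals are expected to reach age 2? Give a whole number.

954

Expected survivors = N0 · l_2 = 1000 × 0.954 = 954 → 954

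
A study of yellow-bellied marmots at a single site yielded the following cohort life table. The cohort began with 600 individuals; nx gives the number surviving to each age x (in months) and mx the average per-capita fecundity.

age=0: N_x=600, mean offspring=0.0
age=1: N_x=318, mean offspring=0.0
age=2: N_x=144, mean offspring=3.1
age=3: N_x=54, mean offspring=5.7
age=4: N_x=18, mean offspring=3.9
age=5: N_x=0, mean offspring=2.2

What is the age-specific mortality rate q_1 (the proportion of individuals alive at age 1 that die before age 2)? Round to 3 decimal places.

0.547

lx = nx/n0 = nx/600: 1, 0.53, 0.24, 0.09, 0.03, 0
q_1 = (l_1 − l_2) / l_1 = (0.53 − 0.24) / 0.53
     = 0.29 / 0.53 = 0.54717… → 0.547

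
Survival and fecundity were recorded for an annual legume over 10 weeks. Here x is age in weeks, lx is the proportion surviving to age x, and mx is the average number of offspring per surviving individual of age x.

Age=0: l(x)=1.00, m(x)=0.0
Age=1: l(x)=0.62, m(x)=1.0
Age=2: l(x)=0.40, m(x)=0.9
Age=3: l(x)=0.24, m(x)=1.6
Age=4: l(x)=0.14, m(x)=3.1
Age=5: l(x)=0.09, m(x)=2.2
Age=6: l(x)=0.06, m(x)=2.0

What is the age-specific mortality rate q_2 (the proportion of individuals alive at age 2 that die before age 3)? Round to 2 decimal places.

0.40

q_2 = (l_2 − l_3) / l_2 = (0.4 − 0.24) / 0.4
     = 0.16 / 0.4 = 0.4 → 0.40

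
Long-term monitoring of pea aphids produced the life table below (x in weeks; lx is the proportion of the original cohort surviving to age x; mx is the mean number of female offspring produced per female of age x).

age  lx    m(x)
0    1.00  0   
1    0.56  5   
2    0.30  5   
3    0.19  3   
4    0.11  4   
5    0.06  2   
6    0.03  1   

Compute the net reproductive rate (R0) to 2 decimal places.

lx·mx by age: 0, 2.8, 1.5, 0.57, 0.44, 0.12, 0.03
R0 = Σ lx·mx = 5.46 → 5.46

5.46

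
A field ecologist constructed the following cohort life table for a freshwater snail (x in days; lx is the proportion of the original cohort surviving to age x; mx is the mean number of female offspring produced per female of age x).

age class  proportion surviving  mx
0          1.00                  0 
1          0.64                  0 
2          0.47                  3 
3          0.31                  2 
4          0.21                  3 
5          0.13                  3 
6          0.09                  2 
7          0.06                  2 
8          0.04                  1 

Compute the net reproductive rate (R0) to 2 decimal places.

lx·mx by age: 0, 0, 1.41, 0.62, 0.63, 0.39, 0.18, 0.12, 0.04
R0 = Σ lx·mx = 3.39 → 3.39

3.39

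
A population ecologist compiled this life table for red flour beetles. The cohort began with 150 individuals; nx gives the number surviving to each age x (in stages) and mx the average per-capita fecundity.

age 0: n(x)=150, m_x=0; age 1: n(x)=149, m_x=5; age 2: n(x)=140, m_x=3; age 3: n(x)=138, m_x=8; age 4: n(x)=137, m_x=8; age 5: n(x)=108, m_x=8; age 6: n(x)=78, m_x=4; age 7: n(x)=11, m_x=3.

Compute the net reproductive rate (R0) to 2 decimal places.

30.49

lx = nx/n0 = nx/150: 1, 0.99333…, 0.93333…, 0.92, 0.91333…, 0.72, 0.52, 0.07333…
lx·mx by age: 0, 4.966667…, 2.8…, 7.36, 7.306667…, 5.76, 2.08, 0.22…
R0 = Σ lx·mx = 30.493333… → 30.49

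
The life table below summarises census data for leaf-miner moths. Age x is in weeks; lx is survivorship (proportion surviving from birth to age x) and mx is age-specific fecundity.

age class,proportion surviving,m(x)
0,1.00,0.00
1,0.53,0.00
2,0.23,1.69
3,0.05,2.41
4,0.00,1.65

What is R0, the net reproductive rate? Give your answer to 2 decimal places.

lx·mx by age: 0, 0, 0.3887, 0.1205, 0
R0 = Σ lx·mx = 0.5092 → 0.51

0.51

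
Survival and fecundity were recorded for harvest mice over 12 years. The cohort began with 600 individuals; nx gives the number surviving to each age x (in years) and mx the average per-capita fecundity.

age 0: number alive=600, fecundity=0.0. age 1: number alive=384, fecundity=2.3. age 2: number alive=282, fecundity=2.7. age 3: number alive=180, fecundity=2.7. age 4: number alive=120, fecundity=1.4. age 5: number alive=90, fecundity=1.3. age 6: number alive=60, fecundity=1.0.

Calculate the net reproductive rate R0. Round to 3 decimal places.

lx = nx/n0 = nx/600: 1, 0.64, 0.47, 0.3, 0.2, 0.15, 0.1
lx·mx by age: 0, 1.472, 1.269, 0.81, 0.28, 0.195, 0.1
R0 = Σ lx·mx = 4.126 → 4.126

4.126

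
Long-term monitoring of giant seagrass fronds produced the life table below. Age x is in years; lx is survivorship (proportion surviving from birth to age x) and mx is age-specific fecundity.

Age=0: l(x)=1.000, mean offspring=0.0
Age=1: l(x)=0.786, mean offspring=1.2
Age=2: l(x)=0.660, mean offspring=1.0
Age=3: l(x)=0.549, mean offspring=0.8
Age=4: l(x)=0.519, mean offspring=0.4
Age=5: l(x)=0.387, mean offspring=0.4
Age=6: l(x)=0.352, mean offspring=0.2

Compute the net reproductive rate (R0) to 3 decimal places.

2.475

lx·mx by age: 0, 0.9432, 0.66, 0.4392, 0.2076, 0.1548, 0.0704
R0 = Σ lx·mx = 2.4752 → 2.475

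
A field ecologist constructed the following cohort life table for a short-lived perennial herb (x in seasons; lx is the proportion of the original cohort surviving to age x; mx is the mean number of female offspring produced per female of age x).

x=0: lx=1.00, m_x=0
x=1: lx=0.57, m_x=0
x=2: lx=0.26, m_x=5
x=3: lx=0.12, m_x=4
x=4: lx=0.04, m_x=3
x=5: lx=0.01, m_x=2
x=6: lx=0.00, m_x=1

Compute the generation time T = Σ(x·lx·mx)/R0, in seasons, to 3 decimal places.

2.406

lx·mx: 0, 0, 1.3, 0.48, 0.12, 0.02, 0 → R0 = 1.92
x·lx·mx: 0, 0, 2.6, 1.44, 0.48, 0.1, 0 → Σ = 4.62
T = 4.62 / 1.92 = 2.40625 → 2.406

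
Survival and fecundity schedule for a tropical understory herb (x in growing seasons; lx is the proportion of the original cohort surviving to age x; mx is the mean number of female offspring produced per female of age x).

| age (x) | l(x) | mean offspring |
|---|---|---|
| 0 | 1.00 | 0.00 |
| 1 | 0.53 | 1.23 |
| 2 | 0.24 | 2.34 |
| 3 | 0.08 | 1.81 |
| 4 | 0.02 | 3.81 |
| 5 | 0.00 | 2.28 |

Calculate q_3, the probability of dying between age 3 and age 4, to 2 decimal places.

q_3 = (l_3 − l_4) / l_3 = (0.08 − 0.02) / 0.08
     = 0.06 / 0.08 = 0.75 → 0.75

0.75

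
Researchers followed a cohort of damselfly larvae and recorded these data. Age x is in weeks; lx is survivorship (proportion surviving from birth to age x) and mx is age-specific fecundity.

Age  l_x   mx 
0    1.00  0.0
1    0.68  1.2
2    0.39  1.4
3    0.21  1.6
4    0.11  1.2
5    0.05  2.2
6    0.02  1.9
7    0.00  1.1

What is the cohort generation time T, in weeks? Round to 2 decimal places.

2.13

lx·mx: 0, 0.816, 0.546, 0.336, 0.132, 0.11, 0.038, 0 → R0 = 1.978
x·lx·mx: 0, 0.816, 1.092, 1.008, 0.528, 0.55, 0.228, 0 → Σ = 4.222
T = 4.222 / 1.978 = 2.134479… → 2.13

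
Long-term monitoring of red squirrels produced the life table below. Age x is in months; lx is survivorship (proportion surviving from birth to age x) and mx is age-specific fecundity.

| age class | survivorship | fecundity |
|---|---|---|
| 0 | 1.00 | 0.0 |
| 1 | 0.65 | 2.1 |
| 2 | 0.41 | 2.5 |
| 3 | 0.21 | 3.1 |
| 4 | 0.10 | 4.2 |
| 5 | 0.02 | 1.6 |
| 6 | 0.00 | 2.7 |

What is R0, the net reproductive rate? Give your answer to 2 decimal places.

3.49

lx·mx by age: 0, 1.365, 1.025, 0.651, 0.42, 0.032, 0
R0 = Σ lx·mx = 3.493 → 3.49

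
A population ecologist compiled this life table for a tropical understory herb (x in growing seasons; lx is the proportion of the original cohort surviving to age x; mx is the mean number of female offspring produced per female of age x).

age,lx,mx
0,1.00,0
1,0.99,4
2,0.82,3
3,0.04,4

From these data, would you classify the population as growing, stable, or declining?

growing

R0 = Σ lx·mx = 0 + 3.96 + 2.46 + 0.16 = 6.58
R0 > 1, so the population is growing.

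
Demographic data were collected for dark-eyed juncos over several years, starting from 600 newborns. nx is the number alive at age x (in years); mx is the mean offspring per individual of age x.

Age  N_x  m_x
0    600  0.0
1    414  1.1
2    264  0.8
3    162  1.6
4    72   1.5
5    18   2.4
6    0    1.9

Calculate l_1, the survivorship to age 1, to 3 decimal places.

0.690

l_1 = n_1/n_0 = 414/600 = 0.69 → 0.690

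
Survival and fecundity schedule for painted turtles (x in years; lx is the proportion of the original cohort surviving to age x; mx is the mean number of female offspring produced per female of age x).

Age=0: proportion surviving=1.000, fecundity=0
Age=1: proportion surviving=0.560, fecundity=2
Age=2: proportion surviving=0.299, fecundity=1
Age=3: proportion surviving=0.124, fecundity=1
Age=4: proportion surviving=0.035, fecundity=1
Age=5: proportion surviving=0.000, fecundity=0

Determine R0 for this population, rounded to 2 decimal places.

lx·mx by age: 0, 1.12, 0.299, 0.124, 0.035, 0
R0 = Σ lx·mx = 1.578 → 1.58

1.58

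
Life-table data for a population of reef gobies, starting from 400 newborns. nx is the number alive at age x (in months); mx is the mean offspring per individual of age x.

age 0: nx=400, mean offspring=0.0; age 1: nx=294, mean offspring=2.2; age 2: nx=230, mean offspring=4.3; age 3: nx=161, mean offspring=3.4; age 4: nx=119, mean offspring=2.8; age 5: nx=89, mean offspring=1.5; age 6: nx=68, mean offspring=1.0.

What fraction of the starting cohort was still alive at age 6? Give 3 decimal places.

l_6 = n_6/n_0 = 68/400 = 0.17 → 0.170

0.170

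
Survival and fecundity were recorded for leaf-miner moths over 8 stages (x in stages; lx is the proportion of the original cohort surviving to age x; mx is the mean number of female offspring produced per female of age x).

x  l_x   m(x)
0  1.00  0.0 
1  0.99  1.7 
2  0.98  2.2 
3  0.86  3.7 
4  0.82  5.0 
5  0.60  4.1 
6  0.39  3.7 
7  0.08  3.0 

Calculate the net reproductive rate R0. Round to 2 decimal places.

lx·mx by age: 0, 1.683, 2.156, 3.182, 4.1, 2.46, 1.443, 0.24
R0 = Σ lx·mx = 15.264 → 15.26

15.26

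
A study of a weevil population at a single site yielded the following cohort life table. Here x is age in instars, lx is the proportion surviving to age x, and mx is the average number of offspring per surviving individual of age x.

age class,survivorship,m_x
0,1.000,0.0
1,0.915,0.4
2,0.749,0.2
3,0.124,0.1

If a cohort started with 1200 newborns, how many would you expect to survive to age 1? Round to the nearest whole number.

Expected survivors = N0 · l_1 = 1200 × 0.915 = 1098 → 1098

1098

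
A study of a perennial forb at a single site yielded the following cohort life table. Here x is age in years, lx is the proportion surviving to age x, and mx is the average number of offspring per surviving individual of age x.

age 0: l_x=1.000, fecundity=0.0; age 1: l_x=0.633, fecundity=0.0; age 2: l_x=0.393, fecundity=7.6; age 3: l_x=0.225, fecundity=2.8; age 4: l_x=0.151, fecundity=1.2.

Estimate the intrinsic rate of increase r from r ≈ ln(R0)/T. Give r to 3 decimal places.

0.590

R0 = Σ lx·mx = 0 + 0 + 2.9868 + 0.63 + 0.1812 = 3.798
Σ x·lx·mx = 8.5884; T = 8.5884/3.798 = 2.2613…
r ≈ ln(R0)/T = ln(3.798)/2.2613… = 0.59014… → 0.590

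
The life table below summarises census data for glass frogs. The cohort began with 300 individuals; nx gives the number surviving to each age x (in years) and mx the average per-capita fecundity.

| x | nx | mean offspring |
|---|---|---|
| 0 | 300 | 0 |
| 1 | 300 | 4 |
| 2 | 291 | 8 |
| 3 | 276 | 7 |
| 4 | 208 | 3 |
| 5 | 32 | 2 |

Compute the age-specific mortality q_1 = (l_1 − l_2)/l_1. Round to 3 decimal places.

lx = nx/n0 = nx/300: 1, 1, 0.97, 0.92, 0.69333…, 0.10667…
q_1 = (l_1 − l_2) / l_1 = (1 − 0.97) / 1
     = 0.03 / 1 = 0.03 → 0.030

0.030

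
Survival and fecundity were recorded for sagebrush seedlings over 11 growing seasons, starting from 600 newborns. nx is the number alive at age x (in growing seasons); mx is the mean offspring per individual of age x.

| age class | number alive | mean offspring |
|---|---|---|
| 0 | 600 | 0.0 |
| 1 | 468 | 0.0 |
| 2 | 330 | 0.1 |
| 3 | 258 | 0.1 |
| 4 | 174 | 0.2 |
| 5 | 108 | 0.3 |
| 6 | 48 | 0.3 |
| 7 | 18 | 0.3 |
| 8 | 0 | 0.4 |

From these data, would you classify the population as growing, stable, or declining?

lx = nx/n0 = nx/600: 1, 0.78, 0.55, 0.43, 0.29, 0.18, 0.08, 0.03, 0
R0 = Σ lx·mx = 0 + 0 + 0.055 + 0.043 + 0.058 + 0.054 + 0.024 + 0.009 + 0 = 0.243
R0 < 1, so the population is declining.

declining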